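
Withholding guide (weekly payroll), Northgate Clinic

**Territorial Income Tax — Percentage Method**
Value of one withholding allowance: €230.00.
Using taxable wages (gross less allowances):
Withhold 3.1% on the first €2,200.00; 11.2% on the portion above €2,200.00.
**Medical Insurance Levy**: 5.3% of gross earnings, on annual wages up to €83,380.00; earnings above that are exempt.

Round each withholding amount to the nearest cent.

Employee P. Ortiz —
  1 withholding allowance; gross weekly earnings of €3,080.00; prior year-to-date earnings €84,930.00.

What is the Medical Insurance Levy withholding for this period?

€0.00

Medical Insurance Levy: YTD €84,930.00 ≥ cap €83,380.00 → €0.00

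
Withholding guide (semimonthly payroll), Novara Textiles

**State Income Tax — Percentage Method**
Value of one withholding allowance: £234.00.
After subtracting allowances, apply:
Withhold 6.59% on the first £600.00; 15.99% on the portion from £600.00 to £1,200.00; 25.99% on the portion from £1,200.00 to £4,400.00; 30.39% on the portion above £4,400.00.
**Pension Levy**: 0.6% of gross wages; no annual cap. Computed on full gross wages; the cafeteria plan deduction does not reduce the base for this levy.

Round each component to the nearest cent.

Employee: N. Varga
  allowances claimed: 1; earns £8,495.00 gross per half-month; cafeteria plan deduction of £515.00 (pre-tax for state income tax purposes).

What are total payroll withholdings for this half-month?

State Income Tax: taxable = £8,495.00 − £515.00 − 1×£234.00 = £7,746.00
  £967.16 + 30.39% × (£7,746.00 − £4,400.00) = £967.16 + 30.39% × £3,346.00 = £1,984.01
Pension Levy: 0.6% × £8,495.00 = £50.97
Total: £1,984.01 + £50.97 = £2,034.98

£2,034.98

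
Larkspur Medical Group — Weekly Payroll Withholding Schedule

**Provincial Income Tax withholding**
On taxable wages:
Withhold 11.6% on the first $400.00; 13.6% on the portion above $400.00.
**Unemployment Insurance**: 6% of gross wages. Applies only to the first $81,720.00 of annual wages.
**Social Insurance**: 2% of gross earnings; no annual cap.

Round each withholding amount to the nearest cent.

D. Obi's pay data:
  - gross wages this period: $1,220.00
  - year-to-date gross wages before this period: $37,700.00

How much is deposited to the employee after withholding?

Provincial Income Tax: taxable = $1,220.00
  $46.40 + 13.6% × ($1,220.00 − $400.00) = $46.40 + 13.6% × $820.00 = $157.92
Unemployment Insurance: 6% × $1,220.00 = $73.20
Social Insurance: 2% × $1,220.00 = $24.40
Total withheld: $157.92 + $73.20 + $24.40 = $255.52
Net pay: $1,220.00 − $255.52 = $964.48

$964.48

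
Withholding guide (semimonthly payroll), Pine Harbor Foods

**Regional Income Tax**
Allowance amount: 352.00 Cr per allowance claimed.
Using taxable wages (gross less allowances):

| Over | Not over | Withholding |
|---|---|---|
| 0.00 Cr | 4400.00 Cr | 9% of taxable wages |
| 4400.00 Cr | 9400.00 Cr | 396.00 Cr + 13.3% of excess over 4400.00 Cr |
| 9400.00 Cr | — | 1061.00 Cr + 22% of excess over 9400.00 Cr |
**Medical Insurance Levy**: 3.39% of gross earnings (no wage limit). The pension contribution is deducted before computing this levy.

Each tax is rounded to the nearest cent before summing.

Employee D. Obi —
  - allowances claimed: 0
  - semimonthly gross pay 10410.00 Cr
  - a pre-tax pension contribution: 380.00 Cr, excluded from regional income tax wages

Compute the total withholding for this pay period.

1539.62 Cr

Regional Income Tax: taxable = 10410.00 Cr − 380.00 Cr = 10030.00 Cr
  1061.00 Cr + 22% × (10030.00 Cr − 9400.00 Cr) = 1061.00 Cr + 22% × 630.00 Cr = 1199.60 Cr
Medical Insurance Levy: 3.39% × 10030.00 Cr = 340.02 Cr
Total: 1199.60 Cr + 340.02 Cr = 1539.62 Cr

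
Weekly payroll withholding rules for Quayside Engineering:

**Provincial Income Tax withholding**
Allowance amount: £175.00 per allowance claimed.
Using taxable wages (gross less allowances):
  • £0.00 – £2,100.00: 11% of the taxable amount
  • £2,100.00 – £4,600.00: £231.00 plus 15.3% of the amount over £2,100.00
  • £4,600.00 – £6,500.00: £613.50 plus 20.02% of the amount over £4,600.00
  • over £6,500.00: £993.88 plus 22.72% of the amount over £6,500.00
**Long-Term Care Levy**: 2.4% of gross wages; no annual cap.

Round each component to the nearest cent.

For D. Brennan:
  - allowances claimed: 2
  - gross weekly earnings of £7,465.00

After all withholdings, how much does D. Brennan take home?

£6,152.23

Provincial Income Tax: taxable = £7,465.00 − 2×£175.00 = £7,115.00
  £993.88 + 22.72% × (£7,115.00 − £6,500.00) = £993.88 + 22.72% × £615.00 = £1,133.61
Long-Term Care Levy: 2.4% × £7,465.00 = £179.16
Total withheld: £1,133.61 + £179.16 = £1,312.77
Net pay: £7,465.00 − £1,312.77 = £6,152.23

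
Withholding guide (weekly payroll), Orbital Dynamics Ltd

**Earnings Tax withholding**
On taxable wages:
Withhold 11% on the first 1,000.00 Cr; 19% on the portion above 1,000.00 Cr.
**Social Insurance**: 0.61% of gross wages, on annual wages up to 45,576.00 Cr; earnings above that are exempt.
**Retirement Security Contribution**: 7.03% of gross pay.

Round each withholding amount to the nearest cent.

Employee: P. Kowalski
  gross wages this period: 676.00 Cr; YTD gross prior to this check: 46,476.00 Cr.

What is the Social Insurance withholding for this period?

Social Insurance: YTD 46,476.00 Cr ≥ cap 45,576.00 Cr → 0.00 Cr

0.00 Cr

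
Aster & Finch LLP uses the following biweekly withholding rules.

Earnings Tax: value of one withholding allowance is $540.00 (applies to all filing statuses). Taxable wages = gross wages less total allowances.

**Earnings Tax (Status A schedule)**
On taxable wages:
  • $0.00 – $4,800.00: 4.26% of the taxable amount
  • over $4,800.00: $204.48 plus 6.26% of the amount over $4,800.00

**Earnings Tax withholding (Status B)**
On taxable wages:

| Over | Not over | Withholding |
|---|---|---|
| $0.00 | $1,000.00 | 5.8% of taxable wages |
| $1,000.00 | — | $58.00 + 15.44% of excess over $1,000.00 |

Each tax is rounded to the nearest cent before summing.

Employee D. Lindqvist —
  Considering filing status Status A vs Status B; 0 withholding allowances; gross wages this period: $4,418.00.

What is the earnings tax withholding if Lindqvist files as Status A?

Earnings Tax (Status A): taxable = $4,418.00
  4.26% × $4,418.00 = $188.21

$188.21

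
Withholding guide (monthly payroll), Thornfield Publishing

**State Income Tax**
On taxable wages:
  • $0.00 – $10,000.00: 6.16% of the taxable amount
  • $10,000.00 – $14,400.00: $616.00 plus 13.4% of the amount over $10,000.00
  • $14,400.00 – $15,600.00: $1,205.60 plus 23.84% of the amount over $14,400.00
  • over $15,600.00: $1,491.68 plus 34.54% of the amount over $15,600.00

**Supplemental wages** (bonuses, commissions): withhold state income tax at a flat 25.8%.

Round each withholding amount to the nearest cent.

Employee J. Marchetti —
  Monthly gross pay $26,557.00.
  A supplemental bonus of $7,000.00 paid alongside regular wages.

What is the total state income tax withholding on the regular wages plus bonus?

$7,082.23

State Income Tax: taxable = $26,557.00
  $1,491.68 + 34.54% × ($26,557.00 − $15,600.00) = $1,491.68 + 34.54% × $10,957.00 = $5,276.23
Supplemental (25.8% flat on bonus): 25.8% × $7,000.00 = $1,806.00
Total state income tax: $5,276.23 + $1,806.00 = $7,082.23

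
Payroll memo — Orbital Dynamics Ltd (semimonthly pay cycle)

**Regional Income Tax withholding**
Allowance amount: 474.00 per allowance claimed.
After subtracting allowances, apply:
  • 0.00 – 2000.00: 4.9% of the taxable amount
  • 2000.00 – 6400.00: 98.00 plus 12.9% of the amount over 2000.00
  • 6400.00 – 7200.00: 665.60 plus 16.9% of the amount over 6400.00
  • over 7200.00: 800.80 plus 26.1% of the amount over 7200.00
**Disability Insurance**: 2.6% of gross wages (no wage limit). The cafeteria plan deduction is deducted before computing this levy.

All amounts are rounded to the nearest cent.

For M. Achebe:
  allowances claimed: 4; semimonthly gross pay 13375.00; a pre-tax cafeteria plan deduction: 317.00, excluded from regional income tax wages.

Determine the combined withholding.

Regional Income Tax: taxable = 13375.00 − 317.00 − 4×474.00 = 11162.00
  800.80 + 26.1% × (11162.00 − 7200.00) = 800.80 + 26.1% × 3962.00 = 1834.88
Disability Insurance: 2.6% × 13058.00 = 339.51
Total: 1834.88 + 339.51 = 2174.39

2174.39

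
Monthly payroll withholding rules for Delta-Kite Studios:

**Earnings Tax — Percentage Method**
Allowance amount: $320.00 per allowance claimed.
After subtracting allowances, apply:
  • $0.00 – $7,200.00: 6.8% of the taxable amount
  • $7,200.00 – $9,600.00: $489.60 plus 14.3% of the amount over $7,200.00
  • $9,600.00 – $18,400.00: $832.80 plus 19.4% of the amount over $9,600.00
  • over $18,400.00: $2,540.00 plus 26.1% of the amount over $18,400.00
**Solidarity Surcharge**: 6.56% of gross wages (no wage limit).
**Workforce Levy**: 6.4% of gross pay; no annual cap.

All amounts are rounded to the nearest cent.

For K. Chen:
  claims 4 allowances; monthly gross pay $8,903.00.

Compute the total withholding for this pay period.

Earnings Tax: taxable = $8,903.00 − 4×$320.00 = $7,623.00
  $489.60 + 14.3% × ($7,623.00 − $7,200.00) = $489.60 + 14.3% × $423.00 = $550.09
Solidarity Surcharge: 6.56% × $8,903.00 = $584.04
Workforce Levy: 6.4% × $8,903.00 = $569.79
Total: $550.09 + $584.04 + $569.79 = $1,703.92

$1,703.92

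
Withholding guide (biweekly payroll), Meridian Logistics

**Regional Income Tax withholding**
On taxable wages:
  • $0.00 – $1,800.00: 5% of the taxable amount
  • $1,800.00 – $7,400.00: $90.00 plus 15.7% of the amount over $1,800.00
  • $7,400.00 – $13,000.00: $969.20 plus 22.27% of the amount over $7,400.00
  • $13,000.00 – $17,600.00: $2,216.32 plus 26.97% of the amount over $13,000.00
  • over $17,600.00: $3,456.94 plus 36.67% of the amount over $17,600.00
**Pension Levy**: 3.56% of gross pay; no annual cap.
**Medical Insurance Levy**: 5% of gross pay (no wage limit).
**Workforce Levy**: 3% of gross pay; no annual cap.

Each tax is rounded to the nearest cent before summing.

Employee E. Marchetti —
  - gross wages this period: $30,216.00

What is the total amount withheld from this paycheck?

$11,576.20

Regional Income Tax: taxable = $30,216.00
  $3,456.94 + 36.67% × ($30,216.00 − $17,600.00) = $3,456.94 + 36.67% × $12,616.00 = $8,083.23
Pension Levy: 3.56% × $30,216.00 = $1,075.69
Medical Insurance Levy: 5% × $30,216.00 = $1,510.80
Workforce Levy: 3% × $30,216.00 = $906.48
Total: $8,083.23 + $1,075.69 + $1,510.80 + $906.48 = $11,576.20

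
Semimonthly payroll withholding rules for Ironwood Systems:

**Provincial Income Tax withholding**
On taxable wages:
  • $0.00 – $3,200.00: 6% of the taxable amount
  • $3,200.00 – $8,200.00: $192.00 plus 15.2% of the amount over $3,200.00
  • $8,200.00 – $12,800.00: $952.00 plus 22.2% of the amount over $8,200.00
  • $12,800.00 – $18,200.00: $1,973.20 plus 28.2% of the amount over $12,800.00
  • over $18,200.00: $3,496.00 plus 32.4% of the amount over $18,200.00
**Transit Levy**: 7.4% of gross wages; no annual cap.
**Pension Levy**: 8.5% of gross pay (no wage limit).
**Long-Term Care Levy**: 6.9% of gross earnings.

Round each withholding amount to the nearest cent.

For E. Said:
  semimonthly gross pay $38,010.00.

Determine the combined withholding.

$18,580.72

Provincial Income Tax: taxable = $38,010.00
  $3,496.00 + 32.4% × ($38,010.00 − $18,200.00) = $3,496.00 + 32.4% × $19,810.00 = $9,914.44
Transit Levy: 7.4% × $38,010.00 = $2,812.74
Pension Levy: 8.5% × $38,010.00 = $3,230.85
Long-Term Care Levy: 6.9% × $38,010.00 = $2,622.69
Total: $9,914.44 + $2,812.74 + $3,230.85 + $2,622.69 = $18,580.72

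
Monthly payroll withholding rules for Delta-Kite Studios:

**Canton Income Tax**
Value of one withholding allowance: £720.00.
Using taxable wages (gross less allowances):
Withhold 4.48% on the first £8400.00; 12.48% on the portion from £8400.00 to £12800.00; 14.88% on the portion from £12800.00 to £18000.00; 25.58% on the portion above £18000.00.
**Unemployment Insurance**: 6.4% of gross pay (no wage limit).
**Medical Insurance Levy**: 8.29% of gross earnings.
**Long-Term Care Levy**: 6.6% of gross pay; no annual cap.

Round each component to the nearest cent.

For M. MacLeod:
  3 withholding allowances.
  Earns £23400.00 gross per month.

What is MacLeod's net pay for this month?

£15890.15

Canton Income Tax: taxable = £23400.00 − 3×£720.00 = £21240.00
  £1699.20 + 25.58% × (£21240.00 − £18000.00) = £1699.20 + 25.58% × £3240.00 = £2527.99
Unemployment Insurance: 6.4% × £23400.00 = £1497.60
Medical Insurance Levy: 8.29% × £23400.00 = £1939.86
Long-Term Care Levy: 6.6% × £23400.00 = £1544.40
Total withheld: £2527.99 + £1497.60 + £1939.86 + £1544.40 = £7509.85
Net pay: £23400.00 − £7509.85 = £15890.15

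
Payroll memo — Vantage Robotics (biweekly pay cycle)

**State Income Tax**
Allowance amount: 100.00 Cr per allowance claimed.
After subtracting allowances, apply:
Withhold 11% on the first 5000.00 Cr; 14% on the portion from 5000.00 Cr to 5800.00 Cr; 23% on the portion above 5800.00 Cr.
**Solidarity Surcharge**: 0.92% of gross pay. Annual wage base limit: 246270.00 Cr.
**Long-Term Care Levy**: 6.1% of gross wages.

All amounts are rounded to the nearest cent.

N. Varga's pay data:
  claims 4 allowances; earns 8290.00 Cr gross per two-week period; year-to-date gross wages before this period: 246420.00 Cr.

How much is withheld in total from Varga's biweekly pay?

State Income Tax: taxable = 8290.00 Cr − 4×100.00 Cr = 7890.00 Cr
  662.00 Cr + 23% × (7890.00 Cr − 5800.00 Cr) = 662.00 Cr + 23% × 2090.00 Cr = 1142.70 Cr
Solidarity Surcharge: YTD 246420.00 Cr ≥ cap 246270.00 Cr → 0.00 Cr
Long-Term Care Levy: 6.1% × 8290.00 Cr = 505.69 Cr
Total: 1142.70 Cr + 0.00 Cr + 505.69 Cr = 1648.39 Cr

1648.39 Cr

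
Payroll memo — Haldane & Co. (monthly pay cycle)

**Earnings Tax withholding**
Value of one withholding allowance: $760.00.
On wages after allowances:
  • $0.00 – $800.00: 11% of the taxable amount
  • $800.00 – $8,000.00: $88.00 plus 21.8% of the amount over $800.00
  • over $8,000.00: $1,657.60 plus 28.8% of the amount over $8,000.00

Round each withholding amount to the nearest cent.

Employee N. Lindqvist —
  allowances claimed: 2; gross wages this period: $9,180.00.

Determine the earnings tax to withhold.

Earnings Tax: taxable = $9,180.00 − 2×$760.00 = $7,660.00
  $88.00 + 21.8% × ($7,660.00 − $800.00) = $88.00 + 21.8% × $6,860.00 = $1,583.48

$1,583.48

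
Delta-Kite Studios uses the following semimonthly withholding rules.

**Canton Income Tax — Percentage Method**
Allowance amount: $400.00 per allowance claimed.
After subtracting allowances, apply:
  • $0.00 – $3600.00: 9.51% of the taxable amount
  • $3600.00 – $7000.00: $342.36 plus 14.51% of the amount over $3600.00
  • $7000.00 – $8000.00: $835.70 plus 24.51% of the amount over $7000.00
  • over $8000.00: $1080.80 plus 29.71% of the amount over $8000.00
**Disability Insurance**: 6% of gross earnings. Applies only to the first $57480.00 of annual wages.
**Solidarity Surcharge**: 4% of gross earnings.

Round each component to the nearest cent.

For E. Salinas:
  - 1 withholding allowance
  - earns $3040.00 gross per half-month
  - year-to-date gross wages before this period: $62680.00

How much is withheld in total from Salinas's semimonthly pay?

$372.66

Canton Income Tax: taxable = $3040.00 − 1×$400.00 = $2640.00
  9.51% × $2640.00 = $251.06
Disability Insurance: YTD $62680.00 ≥ cap $57480.00 → $0.00
Solidarity Surcharge: 4% × $3040.00 = $121.60
Total: $251.06 + $0.00 + $121.60 = $372.66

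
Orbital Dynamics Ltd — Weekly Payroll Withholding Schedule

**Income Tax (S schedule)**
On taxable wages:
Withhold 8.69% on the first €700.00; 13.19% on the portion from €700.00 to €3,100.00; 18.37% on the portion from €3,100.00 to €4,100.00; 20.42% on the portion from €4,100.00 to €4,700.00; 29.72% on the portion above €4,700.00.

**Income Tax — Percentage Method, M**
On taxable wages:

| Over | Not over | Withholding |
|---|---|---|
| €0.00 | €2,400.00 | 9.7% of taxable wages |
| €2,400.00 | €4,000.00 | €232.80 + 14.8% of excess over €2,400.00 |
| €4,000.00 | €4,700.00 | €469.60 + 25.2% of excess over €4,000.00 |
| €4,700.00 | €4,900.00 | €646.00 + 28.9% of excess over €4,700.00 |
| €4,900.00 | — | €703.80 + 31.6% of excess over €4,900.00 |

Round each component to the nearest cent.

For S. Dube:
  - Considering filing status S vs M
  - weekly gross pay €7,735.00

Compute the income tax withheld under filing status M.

Income Tax (M): taxable = €7,735.00
  €703.80 + 31.6% × (€7,735.00 − €4,900.00) = €703.80 + 31.6% × €2,835.00 = €1,599.66

€1,599.66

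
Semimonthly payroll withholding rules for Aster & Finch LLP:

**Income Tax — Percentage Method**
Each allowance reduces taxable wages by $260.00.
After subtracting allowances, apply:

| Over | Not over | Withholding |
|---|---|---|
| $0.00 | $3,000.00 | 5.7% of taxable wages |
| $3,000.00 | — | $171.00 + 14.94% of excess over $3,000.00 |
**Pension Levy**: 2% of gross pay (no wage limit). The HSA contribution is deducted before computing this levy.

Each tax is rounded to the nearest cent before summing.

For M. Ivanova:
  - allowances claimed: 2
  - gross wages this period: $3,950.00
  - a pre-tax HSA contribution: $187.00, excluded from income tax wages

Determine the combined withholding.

$282.56

Income Tax: taxable = $3,950.00 − $187.00 − 2×$260.00 = $3,243.00
  $171.00 + 14.94% × ($3,243.00 − $3,000.00) = $171.00 + 14.94% × $243.00 = $207.30
Pension Levy: 2% × $3,763.00 = $75.26
Total: $207.30 + $75.26 = $282.56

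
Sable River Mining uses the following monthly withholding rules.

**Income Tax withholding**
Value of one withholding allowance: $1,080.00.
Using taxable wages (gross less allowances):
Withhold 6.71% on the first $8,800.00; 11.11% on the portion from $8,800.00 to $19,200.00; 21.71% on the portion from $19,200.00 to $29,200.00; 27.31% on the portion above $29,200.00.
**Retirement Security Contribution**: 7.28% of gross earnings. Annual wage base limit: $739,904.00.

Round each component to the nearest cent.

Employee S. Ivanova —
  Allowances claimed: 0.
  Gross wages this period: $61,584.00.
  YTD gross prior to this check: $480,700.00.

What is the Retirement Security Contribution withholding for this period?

$4,483.32

Retirement Security Contribution: 7.28% × $61,584.00 = $4,483.32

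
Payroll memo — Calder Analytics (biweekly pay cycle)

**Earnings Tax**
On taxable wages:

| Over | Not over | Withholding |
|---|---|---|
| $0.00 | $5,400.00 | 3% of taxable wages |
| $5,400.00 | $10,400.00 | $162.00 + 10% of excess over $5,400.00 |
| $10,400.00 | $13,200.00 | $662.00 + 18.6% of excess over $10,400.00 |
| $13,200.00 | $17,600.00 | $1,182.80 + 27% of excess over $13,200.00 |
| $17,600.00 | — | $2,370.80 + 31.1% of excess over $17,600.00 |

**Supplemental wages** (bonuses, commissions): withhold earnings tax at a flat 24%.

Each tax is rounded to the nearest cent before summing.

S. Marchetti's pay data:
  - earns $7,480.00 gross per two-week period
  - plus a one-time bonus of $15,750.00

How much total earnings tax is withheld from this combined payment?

$4,150.00

Earnings Tax: taxable = $7,480.00
  $162.00 + 10% × ($7,480.00 − $5,400.00) = $162.00 + 10% × $2,080.00 = $370.00
Supplemental (24% flat on bonus): 24% × $15,750.00 = $3,780.00
Total earnings tax: $370.00 + $3,780.00 = $4,150.00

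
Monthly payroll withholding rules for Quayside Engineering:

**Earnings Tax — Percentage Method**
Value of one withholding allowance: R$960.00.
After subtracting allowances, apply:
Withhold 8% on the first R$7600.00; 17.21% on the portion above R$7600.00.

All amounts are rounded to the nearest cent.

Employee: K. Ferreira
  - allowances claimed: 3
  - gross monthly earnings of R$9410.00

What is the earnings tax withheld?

R$522.40

Earnings Tax: taxable = R$9410.00 − 3×R$960.00 = R$6530.00
  8% × R$6530.00 = R$522.40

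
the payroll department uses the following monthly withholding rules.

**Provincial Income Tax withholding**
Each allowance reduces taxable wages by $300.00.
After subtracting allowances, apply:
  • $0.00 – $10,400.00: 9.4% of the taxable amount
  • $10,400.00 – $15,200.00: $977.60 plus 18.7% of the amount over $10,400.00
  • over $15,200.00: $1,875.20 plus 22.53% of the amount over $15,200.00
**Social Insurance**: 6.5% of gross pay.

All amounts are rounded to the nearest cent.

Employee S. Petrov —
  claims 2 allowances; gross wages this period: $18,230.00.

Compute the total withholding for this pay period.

$3,607.63

Provincial Income Tax: taxable = $18,230.00 − 2×$300.00 = $17,630.00
  $1,875.20 + 22.53% × ($17,630.00 − $15,200.00) = $1,875.20 + 22.53% × $2,430.00 = $2,422.68
Social Insurance: 6.5% × $18,230.00 = $1,184.95
Total: $2,422.68 + $1,184.95 = $3,607.63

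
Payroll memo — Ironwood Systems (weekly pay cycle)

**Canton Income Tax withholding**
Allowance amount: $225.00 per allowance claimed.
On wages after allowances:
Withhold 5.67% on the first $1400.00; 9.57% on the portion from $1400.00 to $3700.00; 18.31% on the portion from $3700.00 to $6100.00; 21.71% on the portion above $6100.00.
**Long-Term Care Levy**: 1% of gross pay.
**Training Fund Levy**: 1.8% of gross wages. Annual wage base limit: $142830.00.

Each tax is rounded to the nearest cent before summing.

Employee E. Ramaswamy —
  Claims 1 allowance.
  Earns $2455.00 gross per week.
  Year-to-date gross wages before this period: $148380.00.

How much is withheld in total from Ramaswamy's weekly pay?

Canton Income Tax: taxable = $2455.00 − 1×$225.00 = $2230.00
  $79.38 + 9.57% × ($2230.00 − $1400.00) = $79.38 + 9.57% × $830.00 = $158.81
Long-Term Care Levy: 1% × $2455.00 = $24.55
Training Fund Levy: YTD $148380.00 ≥ cap $142830.00 → $0.00
Total: $158.81 + $24.55 + $0.00 = $183.36

$183.36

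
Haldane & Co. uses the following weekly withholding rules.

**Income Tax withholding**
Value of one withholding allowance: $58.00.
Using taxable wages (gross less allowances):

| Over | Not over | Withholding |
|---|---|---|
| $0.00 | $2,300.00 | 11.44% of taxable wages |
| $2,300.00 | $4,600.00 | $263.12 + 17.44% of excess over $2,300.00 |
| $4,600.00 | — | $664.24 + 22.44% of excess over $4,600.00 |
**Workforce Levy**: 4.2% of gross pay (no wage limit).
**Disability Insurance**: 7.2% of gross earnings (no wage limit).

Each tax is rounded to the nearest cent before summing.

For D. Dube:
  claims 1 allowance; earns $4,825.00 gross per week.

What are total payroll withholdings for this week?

$1,251.76

Income Tax: taxable = $4,825.00 − 1×$58.00 = $4,767.00
  $664.24 + 22.44% × ($4,767.00 − $4,600.00) = $664.24 + 22.44% × $167.00 = $701.71
Workforce Levy: 4.2% × $4,825.00 = $202.65
Disability Insurance: 7.2% × $4,825.00 = $347.40
Total: $701.71 + $202.65 + $347.40 = $1,251.76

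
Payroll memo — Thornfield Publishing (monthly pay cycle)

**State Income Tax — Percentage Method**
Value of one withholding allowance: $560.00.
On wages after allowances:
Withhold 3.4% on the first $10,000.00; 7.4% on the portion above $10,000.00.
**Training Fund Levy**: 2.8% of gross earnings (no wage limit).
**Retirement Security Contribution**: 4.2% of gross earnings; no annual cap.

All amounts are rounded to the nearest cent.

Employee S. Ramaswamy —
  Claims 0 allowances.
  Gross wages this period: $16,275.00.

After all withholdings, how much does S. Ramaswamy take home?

$14,331.40

State Income Tax: taxable = $16,275.00
  $340.00 + 7.4% × ($16,275.00 − $10,000.00) = $340.00 + 7.4% × $6,275.00 = $804.35
Training Fund Levy: 2.8% × $16,275.00 = $455.70
Retirement Security Contribution: 4.2% × $16,275.00 = $683.55
Total withheld: $804.35 + $455.70 + $683.55 = $1,943.60
Net pay: $16,275.00 − $1,943.60 = $14,331.40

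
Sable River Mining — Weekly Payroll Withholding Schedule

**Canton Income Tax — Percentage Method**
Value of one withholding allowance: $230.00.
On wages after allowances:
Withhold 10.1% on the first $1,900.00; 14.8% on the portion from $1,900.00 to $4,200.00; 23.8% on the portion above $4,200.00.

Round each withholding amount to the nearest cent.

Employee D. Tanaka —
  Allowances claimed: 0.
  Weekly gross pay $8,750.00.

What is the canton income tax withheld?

$1,615.20

Canton Income Tax: taxable = $8,750.00
  $532.30 + 23.8% × ($8,750.00 − $4,200.00) = $532.30 + 23.8% × $4,550.00 = $1,615.20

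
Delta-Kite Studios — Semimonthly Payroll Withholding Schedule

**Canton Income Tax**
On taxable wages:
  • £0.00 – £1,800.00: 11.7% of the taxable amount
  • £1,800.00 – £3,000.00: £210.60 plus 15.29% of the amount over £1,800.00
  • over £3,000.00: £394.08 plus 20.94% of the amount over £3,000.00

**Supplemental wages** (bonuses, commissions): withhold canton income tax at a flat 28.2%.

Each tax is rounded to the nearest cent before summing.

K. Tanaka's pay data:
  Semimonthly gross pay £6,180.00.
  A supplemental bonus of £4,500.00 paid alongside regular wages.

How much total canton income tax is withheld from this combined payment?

£2,328.97

Canton Income Tax: taxable = £6,180.00
  £394.08 + 20.94% × (£6,180.00 − £3,000.00) = £394.08 + 20.94% × £3,180.00 = £1,059.97
Supplemental (28.2% flat on bonus): 28.2% × £4,500.00 = £1,269.00
Total canton income tax: £1,059.97 + £1,269.00 = £2,328.97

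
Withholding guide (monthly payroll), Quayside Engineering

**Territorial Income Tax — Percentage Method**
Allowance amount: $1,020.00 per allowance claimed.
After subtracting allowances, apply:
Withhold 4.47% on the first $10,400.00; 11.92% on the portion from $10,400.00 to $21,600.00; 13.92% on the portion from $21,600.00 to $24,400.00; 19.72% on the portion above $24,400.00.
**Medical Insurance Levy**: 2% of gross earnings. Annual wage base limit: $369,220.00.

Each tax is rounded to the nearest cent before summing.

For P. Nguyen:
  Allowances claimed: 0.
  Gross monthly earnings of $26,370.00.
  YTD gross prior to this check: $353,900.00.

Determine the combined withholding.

$2,884.56

Territorial Income Tax: taxable = $26,370.00
  $2,189.68 + 19.72% × ($26,370.00 − $24,400.00) = $2,189.68 + 19.72% × $1,970.00 = $2,578.16
Medical Insurance Levy: cap $369,220.00 − YTD $353,900.00 = $15,320.00 subject; 2% × $15,320.00 = $306.40
Total: $2,578.16 + $306.40 = $2,884.56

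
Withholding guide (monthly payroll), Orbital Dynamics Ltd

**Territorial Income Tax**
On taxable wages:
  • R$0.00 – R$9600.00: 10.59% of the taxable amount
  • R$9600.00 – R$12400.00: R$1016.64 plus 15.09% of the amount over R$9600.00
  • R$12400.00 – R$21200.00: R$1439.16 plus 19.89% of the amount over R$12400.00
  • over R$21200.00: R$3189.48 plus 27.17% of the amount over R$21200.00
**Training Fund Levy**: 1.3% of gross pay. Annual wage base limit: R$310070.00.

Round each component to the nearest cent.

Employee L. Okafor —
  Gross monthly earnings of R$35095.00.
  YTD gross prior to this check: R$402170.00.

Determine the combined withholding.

Territorial Income Tax: taxable = R$35095.00
  R$3189.48 + 27.17% × (R$35095.00 − R$21200.00) = R$3189.48 + 27.17% × R$13895.00 = R$6964.75
Training Fund Levy: YTD R$402170.00 ≥ cap R$310070.00 → R$0.00
Total: R$6964.75 + R$0.00 = R$6964.75

R$6964.75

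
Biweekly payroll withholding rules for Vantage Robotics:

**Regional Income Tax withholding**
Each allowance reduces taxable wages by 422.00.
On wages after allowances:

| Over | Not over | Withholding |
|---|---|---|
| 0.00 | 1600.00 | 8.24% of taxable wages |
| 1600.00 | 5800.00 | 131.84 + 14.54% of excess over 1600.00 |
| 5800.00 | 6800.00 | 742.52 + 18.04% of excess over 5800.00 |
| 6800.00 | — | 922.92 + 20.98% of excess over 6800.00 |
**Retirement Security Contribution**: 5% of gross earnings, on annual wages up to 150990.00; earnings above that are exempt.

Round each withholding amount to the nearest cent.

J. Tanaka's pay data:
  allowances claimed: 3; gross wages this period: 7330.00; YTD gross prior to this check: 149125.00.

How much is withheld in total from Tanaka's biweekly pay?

Regional Income Tax: taxable = 7330.00 − 3×422.00 = 6064.00
  742.52 + 18.04% × (6064.00 − 5800.00) = 742.52 + 18.04% × 264.00 = 790.15
Retirement Security Contribution: cap 150990.00 − YTD 149125.00 = 1865.00 subject; 5% × 1865.00 = 93.25
Total: 790.15 + 93.25 = 883.40

883.40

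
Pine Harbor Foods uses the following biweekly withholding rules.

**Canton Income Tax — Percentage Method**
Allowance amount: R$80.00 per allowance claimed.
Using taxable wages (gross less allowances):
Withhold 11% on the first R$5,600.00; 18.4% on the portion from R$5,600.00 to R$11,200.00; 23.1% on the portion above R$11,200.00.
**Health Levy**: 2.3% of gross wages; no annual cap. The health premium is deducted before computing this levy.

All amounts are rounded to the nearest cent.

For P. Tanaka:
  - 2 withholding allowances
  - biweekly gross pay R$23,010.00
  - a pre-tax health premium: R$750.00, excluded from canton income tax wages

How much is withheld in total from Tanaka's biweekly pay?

R$4,676.28

Canton Income Tax: taxable = R$23,010.00 − R$750.00 − 2×R$80.00 = R$22,100.00
  R$1,646.40 + 23.1% × (R$22,100.00 − R$11,200.00) = R$1,646.40 + 23.1% × R$10,900.00 = R$4,164.30
Health Levy: 2.3% × R$22,260.00 = R$511.98
Total: R$4,164.30 + R$511.98 = R$4,676.28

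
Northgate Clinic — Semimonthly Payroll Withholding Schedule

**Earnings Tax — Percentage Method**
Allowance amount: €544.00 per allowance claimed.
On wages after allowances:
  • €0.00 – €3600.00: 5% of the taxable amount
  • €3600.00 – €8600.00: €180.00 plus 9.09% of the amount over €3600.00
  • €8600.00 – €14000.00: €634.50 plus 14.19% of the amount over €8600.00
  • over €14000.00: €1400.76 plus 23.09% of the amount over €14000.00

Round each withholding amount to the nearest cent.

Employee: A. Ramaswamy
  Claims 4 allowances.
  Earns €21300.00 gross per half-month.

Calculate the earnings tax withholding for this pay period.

€2583.89

Earnings Tax: taxable = €21300.00 − 4×€544.00 = €19124.00
  €1400.76 + 23.09% × (€19124.00 − €14000.00) = €1400.76 + 23.09% × €5124.00 = €2583.89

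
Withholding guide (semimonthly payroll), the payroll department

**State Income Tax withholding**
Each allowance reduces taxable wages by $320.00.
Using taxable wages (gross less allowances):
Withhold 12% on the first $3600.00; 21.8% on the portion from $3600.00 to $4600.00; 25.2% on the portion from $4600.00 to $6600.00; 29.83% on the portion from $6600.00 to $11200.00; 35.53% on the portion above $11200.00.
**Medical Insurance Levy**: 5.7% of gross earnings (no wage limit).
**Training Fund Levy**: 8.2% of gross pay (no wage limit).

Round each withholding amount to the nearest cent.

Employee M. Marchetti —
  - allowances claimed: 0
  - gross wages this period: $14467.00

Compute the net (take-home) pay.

State Income Tax: taxable = $14467.00
  $2526.18 + 35.53% × ($14467.00 − $11200.00) = $2526.18 + 35.53% × $3267.00 = $3686.95
Medical Insurance Levy: 5.7% × $14467.00 = $824.62
Training Fund Levy: 8.2% × $14467.00 = $1186.29
Total withheld: $3686.95 + $824.62 + $1186.29 = $5697.86
Net pay: $14467.00 − $5697.86 = $8769.14

$8769.14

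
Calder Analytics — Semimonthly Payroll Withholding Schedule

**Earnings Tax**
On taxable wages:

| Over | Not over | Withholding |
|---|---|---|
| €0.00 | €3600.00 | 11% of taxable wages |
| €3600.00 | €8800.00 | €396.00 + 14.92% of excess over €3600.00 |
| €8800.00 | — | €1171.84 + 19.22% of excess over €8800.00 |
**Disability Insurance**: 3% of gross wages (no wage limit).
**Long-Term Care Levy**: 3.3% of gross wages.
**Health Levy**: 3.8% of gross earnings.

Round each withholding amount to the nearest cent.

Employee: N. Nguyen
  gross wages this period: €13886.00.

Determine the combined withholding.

€3551.86

Earnings Tax: taxable = €13886.00
  €1171.84 + 19.22% × (€13886.00 − €8800.00) = €1171.84 + 19.22% × €5086.00 = €2149.37
Disability Insurance: 3% × €13886.00 = €416.58
Long-Term Care Levy: 3.3% × €13886.00 = €458.24
Health Levy: 3.8% × €13886.00 = €527.67
Total: €2149.37 + €416.58 + €458.24 + €527.67 = €3551.86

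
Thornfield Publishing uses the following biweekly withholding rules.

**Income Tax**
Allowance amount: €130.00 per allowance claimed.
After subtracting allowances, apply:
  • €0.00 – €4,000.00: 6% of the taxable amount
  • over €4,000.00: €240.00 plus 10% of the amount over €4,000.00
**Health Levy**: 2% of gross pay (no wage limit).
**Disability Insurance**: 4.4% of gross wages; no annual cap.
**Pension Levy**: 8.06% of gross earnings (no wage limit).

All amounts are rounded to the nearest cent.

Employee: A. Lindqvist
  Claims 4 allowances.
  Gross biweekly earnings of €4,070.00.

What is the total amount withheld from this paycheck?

€801.52

Income Tax: taxable = €4,070.00 − 4×€130.00 = €3,550.00
  6% × €3,550.00 = €213.00
Health Levy: 2% × €4,070.00 = €81.40
Disability Insurance: 4.4% × €4,070.00 = €179.08
Pension Levy: 8.06% × €4,070.00 = €328.04
Total: €213.00 + €81.40 + €179.08 + €328.04 = €801.52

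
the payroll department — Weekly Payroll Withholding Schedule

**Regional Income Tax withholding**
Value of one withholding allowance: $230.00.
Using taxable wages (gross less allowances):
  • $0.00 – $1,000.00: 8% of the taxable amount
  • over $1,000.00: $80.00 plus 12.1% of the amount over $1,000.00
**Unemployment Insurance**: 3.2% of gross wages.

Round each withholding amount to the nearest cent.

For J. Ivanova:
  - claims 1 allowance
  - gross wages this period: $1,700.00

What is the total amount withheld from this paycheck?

$191.27

Regional Income Tax: taxable = $1,700.00 − 1×$230.00 = $1,470.00
  $80.00 + 12.1% × ($1,470.00 − $1,000.00) = $80.00 + 12.1% × $470.00 = $136.87
Unemployment Insurance: 3.2% × $1,700.00 = $54.40
Total: $136.87 + $54.40 = $191.27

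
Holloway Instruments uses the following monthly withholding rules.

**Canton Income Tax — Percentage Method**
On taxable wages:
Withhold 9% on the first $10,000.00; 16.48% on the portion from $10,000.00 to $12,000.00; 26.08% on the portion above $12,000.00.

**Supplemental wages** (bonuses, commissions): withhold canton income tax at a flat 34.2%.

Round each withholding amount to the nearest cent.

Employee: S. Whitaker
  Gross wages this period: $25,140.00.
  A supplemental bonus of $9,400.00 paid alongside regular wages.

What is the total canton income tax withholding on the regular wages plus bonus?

Canton Income Tax: taxable = $25,140.00
  $1,229.60 + 26.08% × ($25,140.00 − $12,000.00) = $1,229.60 + 26.08% × $13,140.00 = $4,656.51
Supplemental (34.2% flat on bonus): 34.2% × $9,400.00 = $3,214.80
Total canton income tax: $4,656.51 + $3,214.80 = $7,871.31

$7,871.31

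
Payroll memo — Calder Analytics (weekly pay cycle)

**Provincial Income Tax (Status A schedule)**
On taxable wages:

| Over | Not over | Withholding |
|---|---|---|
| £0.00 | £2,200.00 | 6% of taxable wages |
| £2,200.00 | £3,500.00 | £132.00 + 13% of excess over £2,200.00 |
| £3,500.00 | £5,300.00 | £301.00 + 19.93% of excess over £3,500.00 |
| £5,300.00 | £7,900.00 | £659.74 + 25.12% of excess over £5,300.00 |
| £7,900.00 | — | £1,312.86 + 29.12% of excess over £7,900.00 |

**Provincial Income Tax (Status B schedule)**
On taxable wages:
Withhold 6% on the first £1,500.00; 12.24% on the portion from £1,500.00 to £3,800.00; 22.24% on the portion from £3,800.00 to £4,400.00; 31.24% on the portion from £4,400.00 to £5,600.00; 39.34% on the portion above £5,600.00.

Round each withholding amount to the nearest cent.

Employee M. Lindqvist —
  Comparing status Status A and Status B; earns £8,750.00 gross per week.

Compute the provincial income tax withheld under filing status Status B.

£2,119.05

Provincial Income Tax (Status B): taxable = £8,750.00
  £879.84 + 39.34% × (£8,750.00 − £5,600.00) = £879.84 + 39.34% × £3,150.00 = £2,119.05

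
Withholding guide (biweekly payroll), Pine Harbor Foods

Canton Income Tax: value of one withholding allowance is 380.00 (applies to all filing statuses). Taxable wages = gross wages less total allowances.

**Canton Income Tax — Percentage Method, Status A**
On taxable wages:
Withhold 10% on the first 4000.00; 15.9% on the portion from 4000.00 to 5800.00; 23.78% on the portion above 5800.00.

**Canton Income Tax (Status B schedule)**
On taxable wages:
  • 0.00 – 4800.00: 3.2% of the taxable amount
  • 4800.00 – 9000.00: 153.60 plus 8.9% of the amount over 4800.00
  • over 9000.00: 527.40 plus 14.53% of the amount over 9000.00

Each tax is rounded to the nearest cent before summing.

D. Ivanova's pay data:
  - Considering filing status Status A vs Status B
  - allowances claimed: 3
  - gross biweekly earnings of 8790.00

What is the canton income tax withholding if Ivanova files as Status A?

Canton Income Tax (Status A): taxable = 8790.00 − 3×380.00 = 7650.00
  686.20 + 23.78% × (7650.00 − 5800.00) = 686.20 + 23.78% × 1850.00 = 1126.13

1126.13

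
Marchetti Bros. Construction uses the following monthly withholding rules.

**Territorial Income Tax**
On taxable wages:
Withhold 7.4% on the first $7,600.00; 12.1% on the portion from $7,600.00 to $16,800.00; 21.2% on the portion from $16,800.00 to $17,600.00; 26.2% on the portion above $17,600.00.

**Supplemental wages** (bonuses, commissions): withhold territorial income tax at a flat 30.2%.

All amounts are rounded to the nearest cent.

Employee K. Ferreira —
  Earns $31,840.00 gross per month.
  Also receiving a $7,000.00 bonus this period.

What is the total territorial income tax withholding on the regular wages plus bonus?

Territorial Income Tax: taxable = $31,840.00
  $1,845.20 + 26.2% × ($31,840.00 − $17,600.00) = $1,845.20 + 26.2% × $14,240.00 = $5,576.08
Supplemental (30.2% flat on bonus): 30.2% × $7,000.00 = $2,114.00
Total territorial income tax: $5,576.08 + $2,114.00 = $7,690.08

$7,690.08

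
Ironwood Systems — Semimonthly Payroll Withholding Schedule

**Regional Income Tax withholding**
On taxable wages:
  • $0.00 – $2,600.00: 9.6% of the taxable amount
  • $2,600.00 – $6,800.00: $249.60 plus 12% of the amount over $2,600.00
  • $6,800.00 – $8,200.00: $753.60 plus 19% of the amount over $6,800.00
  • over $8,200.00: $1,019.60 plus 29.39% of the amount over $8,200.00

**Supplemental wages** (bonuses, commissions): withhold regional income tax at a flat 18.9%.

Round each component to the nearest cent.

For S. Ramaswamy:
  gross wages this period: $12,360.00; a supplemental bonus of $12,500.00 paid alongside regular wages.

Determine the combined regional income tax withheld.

$4,604.72

Regional Income Tax: taxable = $12,360.00
  $1,019.60 + 29.39% × ($12,360.00 − $8,200.00) = $1,019.60 + 29.39% × $4,160.00 = $2,242.22
Supplemental (18.9% flat on bonus): 18.9% × $12,500.00 = $2,362.50
Total regional income tax: $2,242.22 + $2,362.50 = $4,604.72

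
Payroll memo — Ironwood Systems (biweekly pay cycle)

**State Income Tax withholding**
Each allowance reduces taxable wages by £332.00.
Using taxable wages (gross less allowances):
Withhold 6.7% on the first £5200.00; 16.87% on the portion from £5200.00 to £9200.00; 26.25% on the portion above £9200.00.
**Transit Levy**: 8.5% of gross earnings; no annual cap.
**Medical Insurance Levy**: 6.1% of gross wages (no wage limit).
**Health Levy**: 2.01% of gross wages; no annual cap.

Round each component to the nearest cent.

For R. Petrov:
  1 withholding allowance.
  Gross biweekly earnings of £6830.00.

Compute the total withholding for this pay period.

£1701.83

State Income Tax: taxable = £6830.00 − 1×£332.00 = £6498.00
  £348.40 + 16.87% × (£6498.00 − £5200.00) = £348.40 + 16.87% × £1298.00 = £567.37
Transit Levy: 8.5% × £6830.00 = £580.55
Medical Insurance Levy: 6.1% × £6830.00 = £416.63
Health Levy: 2.01% × £6830.00 = £137.28
Total: £567.37 + £580.55 + £416.63 + £137.28 = £1701.83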